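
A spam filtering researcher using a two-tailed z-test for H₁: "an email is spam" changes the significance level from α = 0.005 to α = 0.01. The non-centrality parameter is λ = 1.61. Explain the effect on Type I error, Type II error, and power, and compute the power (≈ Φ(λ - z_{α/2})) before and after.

Increasing α from 0.005 to 0.01:
• Type I error rate increases (α is the Type I rate by definition).
• Critical value moves from z_{α/2} = 2.807 to 2.576, so power = Φ(λ - z_{α/2}) goes from Φ(1.61 - 2.807) = 0.116 to Φ(1.61 - 2.576) = 0.167.
• Type II error rate β = 1 - power therefore decreases (0.884 → 0.833).
Appropriate when false negatives are costly — here, a spam email lands in the inbox.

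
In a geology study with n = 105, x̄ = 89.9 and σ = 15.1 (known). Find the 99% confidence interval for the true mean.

CI = x̄ ± z*(σ/√n) = 89.9 ± 2.576(15.1/√105) = 89.9 ± 3.8 = (86.1, 93.7)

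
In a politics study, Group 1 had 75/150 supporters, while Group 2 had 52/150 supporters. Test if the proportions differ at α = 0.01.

p̂₁ = 0.5, p̂₂ = 0.347, pooled p̂ = 0.423. z = 2.688. Critical: ±2.576. Reject H₀.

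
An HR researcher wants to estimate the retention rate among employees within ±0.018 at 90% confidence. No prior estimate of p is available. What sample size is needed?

Conservative approach: use p = 0.5 (maximizes p(1-p) = 0.25). n = z²(0.25)/E² = 1.645²×0.25/0.018² = 2088.0 → n = 2088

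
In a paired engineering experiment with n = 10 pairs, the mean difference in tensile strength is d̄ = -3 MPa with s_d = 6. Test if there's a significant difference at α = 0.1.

t = d̄/(s_d/√n) = -3/(6/√10) = -1.581. df = 9, critical t = ±1.833. Fail to reject H₀.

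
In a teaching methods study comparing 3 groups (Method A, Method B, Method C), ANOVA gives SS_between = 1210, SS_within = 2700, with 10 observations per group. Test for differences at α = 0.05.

df_between = 2, df_within = 27. F = MS_between/MS_within = 605.0/100.0 = 6.05. F_crit ≈ 3.354. Reject H₀. At least one mean differs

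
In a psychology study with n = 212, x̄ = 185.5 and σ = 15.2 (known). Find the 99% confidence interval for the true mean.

CI = x̄ ± z*(σ/√n) = 185.5 ± 2.576(15.2/√212) = 185.5 ± 2.69 = (182.81, 188.19)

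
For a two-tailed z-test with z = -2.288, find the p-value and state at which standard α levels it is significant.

p = 2·P(Z > |-2.288|) = 2·(1 - Φ(2.288)) ≈ 0.0221. Significant at α = 0.1; Significant at α = 0.05.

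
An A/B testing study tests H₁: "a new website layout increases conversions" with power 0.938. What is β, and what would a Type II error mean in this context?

β = 1 - power = 1 - 0.938 = 0.062. A Type II error is failing to reject H₀ when H₀ is false (false negative) — here, failing to conclude that a new website layout increases conversions when in fact it is true. Consequence: discarding a layout that would have improved conversions — lost revenue.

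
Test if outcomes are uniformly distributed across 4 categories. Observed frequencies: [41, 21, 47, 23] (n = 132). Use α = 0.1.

Expected = 33 each. χ² = Σ(O-E)²/E = 15.273. df = 3, critical value = 6.251. Reject H₀.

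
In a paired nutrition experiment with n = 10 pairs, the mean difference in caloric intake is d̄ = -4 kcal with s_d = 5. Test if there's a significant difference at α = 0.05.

t = d̄/(s_d/√n) = -4/(5/√10) = -2.53. df = 9, critical t = ±2.262. Reject H₀.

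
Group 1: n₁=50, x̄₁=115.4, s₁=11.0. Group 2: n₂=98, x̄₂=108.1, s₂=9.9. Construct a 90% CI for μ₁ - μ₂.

Difference = 7.3. SE = √(11.0²/50 + 9.9²/98) = 1.849. CI = (4.26, 10.34)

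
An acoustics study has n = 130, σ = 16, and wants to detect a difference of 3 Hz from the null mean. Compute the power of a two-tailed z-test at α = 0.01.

SE = σ/√n = 16/√130 = 1.403. Non-centrality λ = d/SE = 3/1.403 = 2.138. Power ≈ Φ(λ - z_{α/2}) = Φ(2.138 - 2.576) = Φ(-0.438) = 0.331.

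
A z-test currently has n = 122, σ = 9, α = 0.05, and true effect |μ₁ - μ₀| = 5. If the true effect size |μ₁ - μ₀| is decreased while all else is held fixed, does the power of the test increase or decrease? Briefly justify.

Power decreases: a smaller true effect decreases the non-centrality λ = |μ₁ - μ₀|/(σ/√n).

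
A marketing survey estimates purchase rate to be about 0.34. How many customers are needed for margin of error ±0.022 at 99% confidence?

n = z²p(1-p)/E² = 2.576²×0.34×0.66/0.022² = 3076.6 → n = 3077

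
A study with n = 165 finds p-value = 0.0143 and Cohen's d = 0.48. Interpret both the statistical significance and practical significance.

Statistically significant (p = 0.0143 < 0.05). Cohen's d = 0.48 indicates a small effect size. Both statistical and practical significance should be considered.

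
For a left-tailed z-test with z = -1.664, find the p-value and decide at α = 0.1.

p = P(Z < -1.664) = Φ(-1.664) ≈ 0.0481. Since p < 0.1, reject H₀ (significant) at α = 0.1.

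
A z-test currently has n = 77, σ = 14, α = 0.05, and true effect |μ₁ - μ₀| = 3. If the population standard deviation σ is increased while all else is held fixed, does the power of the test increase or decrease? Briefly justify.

Power decreases: a larger σ inflates the standard error σ/√n, pulling the sampling distribution under H₁ back toward the critical value.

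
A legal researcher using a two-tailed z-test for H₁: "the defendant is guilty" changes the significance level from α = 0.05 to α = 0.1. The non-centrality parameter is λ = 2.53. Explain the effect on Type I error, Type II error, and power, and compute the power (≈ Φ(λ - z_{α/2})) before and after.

Increasing α from 0.05 to 0.1:
• Type I error rate increases (α is the Type I rate by definition).
• Critical value moves from z_{α/2} = 1.96 to 1.645, so power = Φ(λ - z_{α/2}) goes from Φ(2.53 - 1.96) = 0.716 to Φ(2.53 - 1.645) = 0.812.
• Type II error rate β = 1 - power therefore decreases (0.284 → 0.188).
Appropriate when false negatives are costly — here, acquitting a guilty person.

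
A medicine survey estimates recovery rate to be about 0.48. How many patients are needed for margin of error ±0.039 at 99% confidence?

n = z²p(1-p)/E² = 2.576²×0.48×0.52/0.039² = 1088.9 → n = 1089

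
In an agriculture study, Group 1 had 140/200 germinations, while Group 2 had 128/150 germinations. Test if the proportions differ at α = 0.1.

p̂₁ = 0.7, p̂₂ = 0.853, pooled p̂ = 0.766. z = -3.352. Critical: ±1.645. Reject H₀.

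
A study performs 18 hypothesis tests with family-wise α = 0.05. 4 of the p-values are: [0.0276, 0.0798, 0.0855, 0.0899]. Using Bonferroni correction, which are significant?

Bonferroni α = 0.05/18 = 0.00278. None of the given p-values are significant.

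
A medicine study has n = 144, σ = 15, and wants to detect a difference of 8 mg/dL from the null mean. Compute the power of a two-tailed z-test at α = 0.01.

SE = σ/√n = 15/√144 = 1.25. Non-centrality λ = d/SE = 8/1.25 = 6.4. Power ≈ Φ(λ - z_{α/2}) = Φ(6.4 - 2.576) = Φ(3.824) = 1.0.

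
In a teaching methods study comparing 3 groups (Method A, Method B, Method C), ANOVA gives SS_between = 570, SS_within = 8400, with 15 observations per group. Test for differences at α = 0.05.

df_between = 2, df_within = 42. F = MS_between/MS_within = 285.0/200.0 = 1.425. F_crit ≈ 3.22. Fail to reject H₀.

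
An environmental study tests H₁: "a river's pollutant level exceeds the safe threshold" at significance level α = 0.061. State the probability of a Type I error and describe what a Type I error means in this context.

P(Type I error) = α = 0.061. A Type I error is rejecting H₀ when H₀ is actually true (false positive) — here, concluding that a river's pollutant level exceeds the safe threshold when in fact this is not the case. Consequence: shutting down a compliant factory unnecessarily.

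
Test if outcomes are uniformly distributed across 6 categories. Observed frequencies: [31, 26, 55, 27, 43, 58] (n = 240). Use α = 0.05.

Expected = 40 each. χ² = Σ(O-E)²/E = 25.1. df = 5, critical value = 11.07. Reject H₀.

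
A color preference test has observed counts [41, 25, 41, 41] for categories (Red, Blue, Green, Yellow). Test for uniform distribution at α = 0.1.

Expected = 37 each. χ² = Σ(O-E)²/E = 5.189. df = 3, critical value = 6.251. Fail to reject H₀.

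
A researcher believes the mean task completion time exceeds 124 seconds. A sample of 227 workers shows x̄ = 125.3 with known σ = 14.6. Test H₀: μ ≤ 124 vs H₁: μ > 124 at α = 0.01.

z = 1.342. Critical value: 2.33. Fail to reject H₀.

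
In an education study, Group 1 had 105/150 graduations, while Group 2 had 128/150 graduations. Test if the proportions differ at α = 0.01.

p̂₁ = 0.7, p̂₂ = 0.853, pooled p̂ = 0.777. z = -3.188. Critical: ±2.576. Reject H₀.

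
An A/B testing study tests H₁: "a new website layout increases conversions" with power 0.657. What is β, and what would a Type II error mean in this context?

β = 1 - power = 1 - 0.657 = 0.343. A Type II error is failing to reject H₀ when H₀ is false (false negative) — here, failing to conclude that a new website layout increases conversions when in fact it is true. Consequence: discarding a layout that would have improved conversions — lost revenue.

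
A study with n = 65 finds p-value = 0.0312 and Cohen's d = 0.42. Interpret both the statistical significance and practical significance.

Statistically significant (p = 0.0312 < 0.05). Cohen's d = 0.42 indicates a small effect size. Both statistical and practical significance should be considered.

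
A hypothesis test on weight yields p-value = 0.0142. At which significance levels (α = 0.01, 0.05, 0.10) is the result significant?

p = 0.0142. Significant at: α = 0.05, 0.1.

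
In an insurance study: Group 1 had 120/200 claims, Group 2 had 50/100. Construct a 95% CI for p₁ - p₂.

p̂₁ = 0.6, p̂₂ = 0.5. Difference = 0.1. CI = (-0.019, 0.219)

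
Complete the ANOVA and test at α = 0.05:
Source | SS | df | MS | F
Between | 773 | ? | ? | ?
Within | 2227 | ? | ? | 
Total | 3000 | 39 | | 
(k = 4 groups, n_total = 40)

df_between = 3, df_within = 36. MS_between = 257.67, MS_within = 61.86. F = 4.165, F_crit ≈ 2.866. Reject H₀.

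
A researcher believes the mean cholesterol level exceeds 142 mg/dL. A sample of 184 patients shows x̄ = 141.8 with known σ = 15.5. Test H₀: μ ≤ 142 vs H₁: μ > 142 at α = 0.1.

z = -0.175. Critical value: 1.28. Fail to reject H₀.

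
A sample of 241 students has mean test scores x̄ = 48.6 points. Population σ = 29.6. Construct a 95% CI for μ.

CI = x̄ ± z*(σ/√n) = 48.6 ± 1.96(29.6/√241) = 48.6 ± 3.74 = (44.86, 52.34)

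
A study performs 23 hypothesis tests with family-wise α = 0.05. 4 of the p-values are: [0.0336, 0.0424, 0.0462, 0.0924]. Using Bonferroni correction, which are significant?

Bonferroni α = 0.05/23 = 0.00217. None of the given p-values are significant.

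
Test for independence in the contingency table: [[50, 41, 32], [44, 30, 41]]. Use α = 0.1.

χ² = 2.931. df = 2, critical = 4.605. Fail to reject H₀. No evidence of dependence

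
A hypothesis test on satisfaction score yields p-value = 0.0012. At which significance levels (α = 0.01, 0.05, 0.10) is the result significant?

p = 0.0012. Significant at: α = 0.01, 0.05, 0.1.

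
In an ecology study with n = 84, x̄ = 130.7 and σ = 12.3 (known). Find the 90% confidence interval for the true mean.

CI = x̄ ± z*(σ/√n) = 130.7 ± 1.645(12.3/√84) = 130.7 ± 2.21 = (128.49, 132.91)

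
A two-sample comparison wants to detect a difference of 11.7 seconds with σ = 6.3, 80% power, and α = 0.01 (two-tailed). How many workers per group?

n per group = 2(z_α/2 + z_β)²σ²/d² = 2×(2.576 + 0.84)²×6.3²/11.7² = 6.8 → n = 7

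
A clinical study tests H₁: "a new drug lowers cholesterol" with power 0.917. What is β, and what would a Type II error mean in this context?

β = 1 - power = 1 - 0.917 = 0.083. A Type II error is failing to reject H₀ when H₀ is false (false negative) — here, failing to conclude that a new drug lowers cholesterol when in fact it is true. Consequence: shelving an effective drug — patients miss out on a treatment that would have helped.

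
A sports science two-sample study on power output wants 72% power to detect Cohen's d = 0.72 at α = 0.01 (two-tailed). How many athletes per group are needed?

z_{α/2} = 2.576, z_β = Φ⁻¹(0.72) = 0.583. For medium effect (d = 0.72): n per group = 2(z_{α/2} + z_β)²/d² = 2(2.576 + 0.583)²/0.72² = 38.5 → 39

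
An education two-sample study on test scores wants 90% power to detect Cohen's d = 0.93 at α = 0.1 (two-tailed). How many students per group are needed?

z_{α/2} = 1.645, z_β = Φ⁻¹(0.9) = 1.282. For large effect (d = 0.93): n per group = 2(z_{α/2} + z_β)²/d² = 2(1.645 + 1.282)²/0.93² = 19.8 → 20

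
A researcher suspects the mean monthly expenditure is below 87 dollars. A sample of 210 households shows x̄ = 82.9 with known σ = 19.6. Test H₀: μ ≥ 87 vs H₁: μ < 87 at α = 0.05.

z = -3.031. Critical value: -1.645. Reject H₀.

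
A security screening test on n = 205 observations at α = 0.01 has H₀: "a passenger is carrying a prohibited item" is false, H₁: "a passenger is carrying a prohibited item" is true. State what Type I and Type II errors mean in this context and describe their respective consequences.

Type I (false positive): concluding that a passenger is carrying a prohibited item when it is not — detaining an innocent passenger — delay and inconvenience. Type II (false negative): failing to conclude that a passenger is carrying a prohibited item when it is — letting a prohibited item through — security breach. Which is costlier depends on domain priorities and is a judgement call rather than a statistical fact.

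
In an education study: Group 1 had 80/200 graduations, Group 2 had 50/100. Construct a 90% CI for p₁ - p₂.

p̂₁ = 0.4, p̂₂ = 0.5. Difference = -0.1. CI = (-0.2, 0.0)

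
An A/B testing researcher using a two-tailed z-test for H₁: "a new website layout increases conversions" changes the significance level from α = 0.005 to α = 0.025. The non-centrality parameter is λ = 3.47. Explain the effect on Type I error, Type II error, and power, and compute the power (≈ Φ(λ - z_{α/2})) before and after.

Increasing α from 0.005 to 0.025:
• Type I error rate increases (α is the Type I rate by definition).
• Critical value moves from z_{α/2} = 2.807 to 2.241, so power = Φ(λ - z_{α/2}) goes from Φ(3.47 - 2.807) = 0.746 to Φ(3.47 - 2.241) = 0.89.
• Type II error rate β = 1 - power therefore decreases (0.254 → 0.11).
Appropriate when false negatives are costly — here, discarding a layout that would have improved conversions — lost revenue.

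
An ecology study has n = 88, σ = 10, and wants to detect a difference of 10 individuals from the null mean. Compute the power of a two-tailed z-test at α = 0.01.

SE = σ/√n = 10/√88 = 1.066. Non-centrality λ = d/SE = 10/1.066 = 9.381. Power ≈ Φ(λ - z_{α/2}) = Φ(9.381 - 2.576) = Φ(6.805) = 1.0.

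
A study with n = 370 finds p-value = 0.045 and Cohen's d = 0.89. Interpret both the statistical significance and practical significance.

Statistically significant (p = 0.045 < 0.05). Cohen's d = 0.89 indicates a large effect size. Both statistical and practical significance should be considered.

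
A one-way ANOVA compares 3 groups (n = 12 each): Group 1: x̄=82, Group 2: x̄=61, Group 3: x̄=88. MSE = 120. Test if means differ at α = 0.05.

Grand mean = 77.0. SS_between = 4824.0, MS_between = 2412.0. F = 20.1, F_crit ≈ 3.285. Reject H₀.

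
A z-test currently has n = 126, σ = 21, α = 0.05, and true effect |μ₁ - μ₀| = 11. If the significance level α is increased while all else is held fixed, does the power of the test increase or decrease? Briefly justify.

Power increases: a larger α lowers the critical value, so more of the H₁ sampling distribution falls in the rejection region.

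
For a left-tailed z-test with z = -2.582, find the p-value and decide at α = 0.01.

p = P(Z < -2.582) = Φ(-2.582) ≈ 0.0049. Since p < 0.01, reject H₀ (significant) at α = 0.01.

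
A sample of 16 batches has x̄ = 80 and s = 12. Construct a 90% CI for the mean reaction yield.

CI = x̄ ± t*(s/√n) = 80 ± 1.753(12/√16) = (74.74, 85.26)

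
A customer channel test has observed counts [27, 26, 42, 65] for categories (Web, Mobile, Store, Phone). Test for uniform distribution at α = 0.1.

Expected = 40 each. χ² = Σ(O-E)²/E = 24.85. df = 3, critical value = 6.251. Reject H₀.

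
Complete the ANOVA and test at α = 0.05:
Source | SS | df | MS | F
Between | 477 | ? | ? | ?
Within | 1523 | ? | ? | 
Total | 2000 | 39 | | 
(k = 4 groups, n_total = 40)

df_between = 3, df_within = 36. MS_between = 159.0, MS_within = 42.31. F = 3.758, F_crit ≈ 2.866. Reject H₀.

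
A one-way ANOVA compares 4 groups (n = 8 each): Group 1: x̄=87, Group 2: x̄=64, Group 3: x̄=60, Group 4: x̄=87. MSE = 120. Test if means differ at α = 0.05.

Grand mean = 74.5. SS_between = 5064.0, MS_between = 1688.0. F = 14.067, F_crit ≈ 2.947. Reject H₀.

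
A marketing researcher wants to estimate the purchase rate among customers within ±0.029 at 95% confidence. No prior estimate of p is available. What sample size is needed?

Conservative approach: use p = 0.5 (maximizes p(1-p) = 0.25). n = z²(0.25)/E² = 1.96²×0.25/0.029² = 1142.0 → n = 1142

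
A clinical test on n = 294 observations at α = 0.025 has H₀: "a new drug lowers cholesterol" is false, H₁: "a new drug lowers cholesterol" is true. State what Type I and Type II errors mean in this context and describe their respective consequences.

Type I (false positive): concluding that a new drug lowers cholesterol when it is not — approving an ineffective drug — patients take a useless medication and may skip effective alternatives. Type II (false negative): failing to conclude that a new drug lowers cholesterol when it is — shelving an effective drug — patients miss out on a treatment that would have helped. Which is costlier depends on domain priorities and is a judgement call rather than a statistical fact.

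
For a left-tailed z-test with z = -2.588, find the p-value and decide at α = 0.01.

p = P(Z < -2.588) = Φ(-2.588) ≈ 0.0048. Since p < 0.01, reject H₀ (significant) at α = 0.01.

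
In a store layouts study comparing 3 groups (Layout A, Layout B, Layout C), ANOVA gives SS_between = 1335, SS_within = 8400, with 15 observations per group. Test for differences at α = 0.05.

df_between = 2, df_within = 42. F = MS_between/MS_within = 667.5/200.0 = 3.337. F_crit ≈ 3.22. Reject H₀. At least one mean differs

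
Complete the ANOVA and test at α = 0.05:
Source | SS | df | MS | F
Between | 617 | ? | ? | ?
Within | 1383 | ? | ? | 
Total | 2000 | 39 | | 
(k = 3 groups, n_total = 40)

df_between = 2, df_within = 37. MS_between = 308.5, MS_within = 37.38. F = 8.253, F_crit ≈ 3.252. Reject H₀.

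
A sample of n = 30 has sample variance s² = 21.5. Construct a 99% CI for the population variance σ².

df = 29. χ²_{0.005} = 52.336, χ²_{0.995} = 13.121. CI for σ² = ((n-1)s²/χ²_{α/2}, (n-1)s²/χ²_{1-α/2}) = (29·21.5/52.336, 29·21.5/13.121) = (11.91, 47.52)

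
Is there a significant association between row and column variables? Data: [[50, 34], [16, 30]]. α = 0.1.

χ² = 7.279. df = 1, critical = 2.706. Reject H₀. Variables are dependent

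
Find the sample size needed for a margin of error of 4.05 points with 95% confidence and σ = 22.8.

n = (z*σ/E)² = (1.96×22.8/4.05)² = 121.8 → n = 122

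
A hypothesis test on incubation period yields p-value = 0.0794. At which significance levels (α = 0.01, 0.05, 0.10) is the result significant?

p = 0.0794. Significant at: α = 0.1.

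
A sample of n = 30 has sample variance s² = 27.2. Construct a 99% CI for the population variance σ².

df = 29. χ²_{0.005} = 52.336, χ²_{0.995} = 13.121. CI for σ² = ((n-1)s²/χ²_{α/2}, (n-1)s²/χ²_{1-α/2}) = (29·27.2/52.336, 29·27.2/13.121) = (15.07, 60.12)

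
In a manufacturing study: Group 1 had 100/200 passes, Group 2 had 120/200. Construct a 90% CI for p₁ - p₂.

p̂₁ = 0.5, p̂₂ = 0.6. Difference = -0.1. CI = (-0.181, -0.019)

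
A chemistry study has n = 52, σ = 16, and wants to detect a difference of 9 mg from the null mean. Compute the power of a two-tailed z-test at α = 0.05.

SE = σ/√n = 16/√52 = 2.219. Non-centrality λ = d/SE = 9/2.219 = 4.056. Power ≈ Φ(λ - z_{α/2}) = Φ(4.056 - 1.96) = Φ(2.096) = 0.982.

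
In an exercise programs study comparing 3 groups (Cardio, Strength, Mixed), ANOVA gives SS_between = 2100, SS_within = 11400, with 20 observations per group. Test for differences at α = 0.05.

df_between = 2, df_within = 57. F = MS_between/MS_within = 1050.0/200.0 = 5.25. F_crit ≈ 3.159. Reject H₀. At least one mean differs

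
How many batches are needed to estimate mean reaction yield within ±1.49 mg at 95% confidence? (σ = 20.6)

n = (z*σ/E)² = (1.96×20.6/1.49)² = 734.3 → n = 735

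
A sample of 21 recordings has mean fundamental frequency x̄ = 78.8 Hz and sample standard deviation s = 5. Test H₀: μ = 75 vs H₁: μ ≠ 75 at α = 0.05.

t = (x̄ - μ₀)/(s/√n) = (78.8 - 75)/(5/√21) = 3.483. df = 20, critical t = ±2.086. Reject H₀.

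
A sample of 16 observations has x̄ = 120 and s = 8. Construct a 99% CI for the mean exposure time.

CI = x̄ ± t*(s/√n) = 120 ± 2.947(8/√16) = (114.11, 125.89)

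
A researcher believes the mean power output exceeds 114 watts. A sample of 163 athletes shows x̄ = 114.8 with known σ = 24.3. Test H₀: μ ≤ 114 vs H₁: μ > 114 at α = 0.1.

z = 0.42. Critical value: 1.28. Fail to reject H₀.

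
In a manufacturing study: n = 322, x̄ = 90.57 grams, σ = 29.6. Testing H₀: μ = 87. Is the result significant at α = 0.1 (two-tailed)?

z = (90.57 - 87)/(29.6/√322) = 2.164. Since |z| > 1.645, significant at α = 0.1.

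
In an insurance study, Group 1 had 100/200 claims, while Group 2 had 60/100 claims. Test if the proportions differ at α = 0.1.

p̂₁ = 0.5, p̂₂ = 0.6, pooled p̂ = 0.533. z = -1.637. Critical: ±1.645. Fail to reject H₀.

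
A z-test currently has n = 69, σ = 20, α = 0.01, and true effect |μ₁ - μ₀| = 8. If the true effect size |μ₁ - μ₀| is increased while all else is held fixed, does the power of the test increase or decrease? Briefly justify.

Power increases: a larger true effect increases the non-centrality λ = |μ₁ - μ₀|/(σ/√n).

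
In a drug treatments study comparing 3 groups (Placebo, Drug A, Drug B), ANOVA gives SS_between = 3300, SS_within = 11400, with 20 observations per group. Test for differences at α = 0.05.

df_between = 2, df_within = 57. F = MS_between/MS_within = 1650.0/200.0 = 8.25. F_crit ≈ 3.159. Reject H₀. At least one mean differs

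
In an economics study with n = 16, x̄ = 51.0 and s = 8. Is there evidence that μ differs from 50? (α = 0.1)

t = (x̄ - μ₀)/(s/√n) = (51.0 - 50)/(8/√16) = 0.5. df = 15, critical t = ±1.753. Fail to reject H₀.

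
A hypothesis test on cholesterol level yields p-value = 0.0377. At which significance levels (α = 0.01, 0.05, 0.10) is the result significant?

p = 0.0377. Significant at: α = 0.05, 0.1.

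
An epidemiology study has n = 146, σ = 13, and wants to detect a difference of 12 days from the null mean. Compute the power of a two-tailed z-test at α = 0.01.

SE = σ/√n = 13/√146 = 1.076. Non-centrality λ = d/SE = 12/1.076 = 11.154. Power ≈ Φ(λ - z_{α/2}) = Φ(11.154 - 2.576) = Φ(8.578) = 1.0.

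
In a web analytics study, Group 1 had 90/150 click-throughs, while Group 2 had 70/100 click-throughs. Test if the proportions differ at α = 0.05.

p̂₁ = 0.6, p̂₂ = 0.7, pooled p̂ = 0.64. z = -1.614. Critical: ±1.96. Fail to reject H₀.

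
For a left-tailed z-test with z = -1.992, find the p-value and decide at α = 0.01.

p = P(Z < -1.992) = Φ(-1.992) ≈ 0.0232. Since p ≥ 0.01, fail to reject H₀ (not significant) at α = 0.01.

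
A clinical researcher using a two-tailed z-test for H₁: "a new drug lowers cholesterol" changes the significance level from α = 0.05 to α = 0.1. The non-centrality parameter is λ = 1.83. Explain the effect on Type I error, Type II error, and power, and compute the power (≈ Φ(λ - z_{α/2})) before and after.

Increasing α from 0.05 to 0.1:
• Type I error rate increases (α is the Type I rate by definition).
• Critical value moves from z_{α/2} = 1.96 to 1.645, so power = Φ(λ - z_{α/2}) goes from Φ(1.83 - 1.96) = 0.448 to Φ(1.83 - 1.645) = 0.573.
• Type II error rate β = 1 - power therefore decreases (0.552 → 0.427).
Appropriate when false negatives are costly — here, shelving an effective drug — patients miss out on a treatment that would have helped.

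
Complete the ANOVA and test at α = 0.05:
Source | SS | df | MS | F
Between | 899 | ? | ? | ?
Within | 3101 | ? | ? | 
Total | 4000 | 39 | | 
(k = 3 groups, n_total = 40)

df_between = 2, df_within = 37. MS_between = 449.5, MS_within = 83.81. F = 5.363, F_crit ≈ 3.252. Reject H₀.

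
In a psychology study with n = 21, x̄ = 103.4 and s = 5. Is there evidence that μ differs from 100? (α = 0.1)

t = (x̄ - μ₀)/(s/√n) = (103.4 - 100)/(5/√21) = 3.116. df = 20, critical t = ±1.725. Reject H₀.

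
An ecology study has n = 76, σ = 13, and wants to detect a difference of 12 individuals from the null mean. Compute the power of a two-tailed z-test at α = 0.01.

SE = σ/√n = 13/√76 = 1.491. Non-centrality λ = d/SE = 12/1.491 = 8.047. Power ≈ Φ(λ - z_{α/2}) = Φ(8.047 - 2.576) = Φ(5.471) = 1.0.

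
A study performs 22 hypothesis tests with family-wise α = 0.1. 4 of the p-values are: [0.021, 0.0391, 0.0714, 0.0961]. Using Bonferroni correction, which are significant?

Bonferroni α = 0.1/22 = 0.00455. None of the given p-values are significant.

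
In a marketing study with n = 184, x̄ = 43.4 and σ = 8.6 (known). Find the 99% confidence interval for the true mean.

CI = x̄ ± z*(σ/√n) = 43.4 ± 2.576(8.6/√184) = 43.4 ± 1.63 = (41.77, 45.03)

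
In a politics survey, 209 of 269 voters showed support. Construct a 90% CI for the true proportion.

p̂ = 0.777. CI = p̂ ± z*√(p̂(1-p̂)/n) = (0.735, 0.819)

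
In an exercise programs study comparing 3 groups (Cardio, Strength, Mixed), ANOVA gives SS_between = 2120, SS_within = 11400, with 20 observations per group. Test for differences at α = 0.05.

df_between = 2, df_within = 57. F = MS_between/MS_within = 1060.0/200.0 = 5.3. F_crit ≈ 3.159. Reject H₀. At least one mean differs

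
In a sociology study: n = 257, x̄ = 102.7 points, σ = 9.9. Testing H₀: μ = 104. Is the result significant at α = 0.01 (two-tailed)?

z = (102.7 - 104)/(9.9/√257) = -2.105. Since |z| ≤ 2.576, not significant at α = 0.01.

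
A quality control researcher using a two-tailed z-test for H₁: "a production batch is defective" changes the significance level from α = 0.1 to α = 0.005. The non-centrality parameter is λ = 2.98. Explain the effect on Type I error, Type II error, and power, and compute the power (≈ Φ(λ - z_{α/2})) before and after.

Decreasing α from 0.1 to 0.005:
• Type I error rate decreases (α is the Type I rate by definition).
• Critical value moves from z_{α/2} = 1.645 to 2.807, so power = Φ(λ - z_{α/2}) goes from Φ(2.98 - 1.645) = 0.909 to Φ(2.98 - 2.807) = 0.569.
• Type II error rate β = 1 - power therefore increases (0.091 → 0.431).
Appropriate when false positives are costly — here, scrapping a good batch — wasted material and cost for no reason.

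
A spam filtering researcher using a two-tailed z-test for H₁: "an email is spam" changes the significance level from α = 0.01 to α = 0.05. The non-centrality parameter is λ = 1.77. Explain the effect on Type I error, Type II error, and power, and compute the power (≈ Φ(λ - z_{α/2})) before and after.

Increasing α from 0.01 to 0.05:
• Type I error rate increases (α is the Type I rate by definition).
• Critical value moves from z_{α/2} = 2.576 to 1.96, so power = Φ(λ - z_{α/2}) goes from Φ(1.77 - 2.576) = 0.21 to Φ(1.77 - 1.96) = 0.425.
• Type II error rate β = 1 - power therefore decreases (0.79 → 0.575).
Appropriate when false negatives are costly — here, a spam email lands in the inbox.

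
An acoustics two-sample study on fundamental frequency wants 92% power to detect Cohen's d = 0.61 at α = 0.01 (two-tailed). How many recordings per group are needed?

z_{α/2} = 2.576, z_β = Φ⁻¹(0.92) = 1.405. For medium effect (d = 0.61): n per group = 2(z_{α/2} + z_β)²/d² = 2(2.576 + 1.405)²/0.61² = 85.2 → 86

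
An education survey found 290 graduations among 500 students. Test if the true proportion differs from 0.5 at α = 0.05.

p̂ = 0.58, p₀ = 0.5. z = (p̂ - p₀)/√(p₀(1-p₀)/n) = 3.578. Critical: ±1.96. Reject H₀.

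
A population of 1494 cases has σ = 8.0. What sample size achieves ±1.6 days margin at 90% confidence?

Without FPC: n₀ = (1.645×8.0/1.6)² = 67.651. With FPC: n = n₀N/(n₀+N-1) = 64.8 → n = 65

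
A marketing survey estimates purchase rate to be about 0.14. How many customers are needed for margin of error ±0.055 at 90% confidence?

n = z²p(1-p)/E² = 1.645²×0.14×0.86/0.055² = 107.7 → n = 108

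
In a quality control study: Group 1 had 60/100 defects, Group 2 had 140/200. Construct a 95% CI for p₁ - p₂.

p̂₁ = 0.6, p̂₂ = 0.7. Difference = -0.1. CI = (-0.215, 0.015)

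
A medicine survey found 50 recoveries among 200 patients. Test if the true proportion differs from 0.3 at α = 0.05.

p̂ = 0.25, p₀ = 0.3. z = (p̂ - p₀)/√(p₀(1-p₀)/n) = -1.543. Critical: ±1.96. Fail to reject H₀.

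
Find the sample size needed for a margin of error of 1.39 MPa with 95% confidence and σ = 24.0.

n = (z*σ/E)² = (1.96×24.0/1.39)² = 1145.3 → n = 1146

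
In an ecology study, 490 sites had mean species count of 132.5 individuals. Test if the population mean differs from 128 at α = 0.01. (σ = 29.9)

z = (x̄ - μ₀)/(σ/√n) = (132.5 - 128)/(29.9/√490) = 3.331. Critical value: ±2.576. Since |3.331| > 2.576, Reject H₀.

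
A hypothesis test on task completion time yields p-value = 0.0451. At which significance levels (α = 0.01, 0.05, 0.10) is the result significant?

p = 0.0451. Significant at: α = 0.05, 0.1.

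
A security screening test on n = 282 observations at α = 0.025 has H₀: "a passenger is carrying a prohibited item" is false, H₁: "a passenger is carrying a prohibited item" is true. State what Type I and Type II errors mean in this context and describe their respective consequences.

Type I (false positive): concluding that a passenger is carrying a prohibited item when it is not — detaining an innocent passenger — delay and inconvenience. Type II (false negative): failing to conclude that a passenger is carrying a prohibited item when it is — letting a prohibited item through — security breach. Which is costlier depends on domain priorities and is a judgement call rather than a statistical fact.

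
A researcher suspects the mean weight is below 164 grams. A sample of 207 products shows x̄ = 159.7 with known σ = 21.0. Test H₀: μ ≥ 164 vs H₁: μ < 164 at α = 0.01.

z = -2.946. Critical value: -2.33. Reject H₀.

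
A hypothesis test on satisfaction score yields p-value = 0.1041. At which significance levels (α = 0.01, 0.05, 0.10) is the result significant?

p = 0.1041. Not significant at any of the given levels.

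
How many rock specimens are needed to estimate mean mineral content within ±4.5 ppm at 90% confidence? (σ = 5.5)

n = (z*σ/E)² = (1.645×5.5/4.5)² = 4.04 → n = 5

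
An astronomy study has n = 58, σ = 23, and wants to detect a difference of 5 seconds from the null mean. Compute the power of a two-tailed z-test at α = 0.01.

SE = σ/√n = 23/√58 = 3.02. Non-centrality λ = d/SE = 5/3.02 = 1.656. Power ≈ Φ(λ - z_{α/2}) = Φ(1.656 - 2.576) = Φ(-0.92) = 0.179.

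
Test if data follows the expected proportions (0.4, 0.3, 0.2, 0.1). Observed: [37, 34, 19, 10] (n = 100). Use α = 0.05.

Expected: [40.0, 30.0, 20.0, 10.0]. χ² = 0.808. df = 3, critical = 7.815. Fail to reject H₀.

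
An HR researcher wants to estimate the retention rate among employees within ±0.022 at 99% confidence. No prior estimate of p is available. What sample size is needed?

Conservative approach: use p = 0.5 (maximizes p(1-p) = 0.25). n = z²(0.25)/E² = 2.576²×0.25/0.022² = 3427.6 → n = 3428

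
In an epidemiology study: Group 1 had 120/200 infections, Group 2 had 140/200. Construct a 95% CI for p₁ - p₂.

p̂₁ = 0.6, p̂₂ = 0.7. Difference = -0.1. CI = (-0.193, -0.007)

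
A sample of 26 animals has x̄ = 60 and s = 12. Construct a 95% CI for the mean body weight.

CI = x̄ ± t*(s/√n) = 60 ± 2.06(12/√26) = (55.15, 64.85)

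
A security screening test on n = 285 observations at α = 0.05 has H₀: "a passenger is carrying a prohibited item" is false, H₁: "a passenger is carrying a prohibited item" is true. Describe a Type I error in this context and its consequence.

Type I error: rejecting H₀ when it is true — concluding that a passenger is carrying a prohibited item when in fact it is not. Consequence: detaining an innocent passenger — delay and inconvenience.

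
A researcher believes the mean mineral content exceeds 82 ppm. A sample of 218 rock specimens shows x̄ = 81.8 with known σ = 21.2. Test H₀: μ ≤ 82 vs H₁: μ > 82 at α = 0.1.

z = -0.139. Critical value: 1.28. Fail to reject H₀.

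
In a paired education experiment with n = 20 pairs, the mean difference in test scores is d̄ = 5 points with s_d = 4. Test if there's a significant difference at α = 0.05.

t = d̄/(s_d/√n) = 5/(4/√20) = 5.59. df = 19, critical t = ±2.093. Reject H₀.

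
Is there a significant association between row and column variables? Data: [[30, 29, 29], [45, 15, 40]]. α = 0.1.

χ² = 8.477. df = 2, critical = 4.605. Reject H₀. Variables are dependent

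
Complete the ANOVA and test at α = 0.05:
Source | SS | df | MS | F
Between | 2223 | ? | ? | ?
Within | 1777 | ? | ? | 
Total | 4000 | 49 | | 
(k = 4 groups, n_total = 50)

df_between = 3, df_within = 46. MS_between = 741.0, MS_within = 38.63. F = 19.182, F_crit ≈ 2.807. Reject H₀.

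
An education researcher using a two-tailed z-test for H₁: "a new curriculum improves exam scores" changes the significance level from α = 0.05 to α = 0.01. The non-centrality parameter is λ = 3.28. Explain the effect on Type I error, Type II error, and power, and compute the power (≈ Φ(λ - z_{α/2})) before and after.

Decreasing α from 0.05 to 0.01:
• Type I error rate decreases (α is the Type I rate by definition).
• Critical value moves from z_{α/2} = 1.96 to 2.576, so power = Φ(λ - z_{α/2}) goes from Φ(3.28 - 1.96) = 0.907 to Φ(3.28 - 2.576) = 0.759.
• Type II error rate β = 1 - power therefore increases (0.093 → 0.241).
Appropriate when false positives are costly — here, adopting a curriculum that gives no real benefit — disruption for nothing.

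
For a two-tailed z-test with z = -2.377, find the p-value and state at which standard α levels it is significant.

p = 2·P(Z > |-2.377|) = 2·(1 - Φ(2.377)) ≈ 0.0175. Significant at α = 0.1; Significant at α = 0.05.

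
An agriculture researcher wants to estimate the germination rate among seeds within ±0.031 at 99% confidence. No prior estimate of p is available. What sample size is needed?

Conservative approach: use p = 0.5 (maximizes p(1-p) = 0.25). n = z²(0.25)/E² = 2.576²×0.25/0.031² = 1726.3 → n = 1727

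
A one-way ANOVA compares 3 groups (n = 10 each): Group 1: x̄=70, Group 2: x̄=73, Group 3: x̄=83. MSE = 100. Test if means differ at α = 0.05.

Grand mean = 75.33. SS_between = 926.67, MS_between = 463.33. F = 4.633, F_crit ≈ 3.354. Reject H₀.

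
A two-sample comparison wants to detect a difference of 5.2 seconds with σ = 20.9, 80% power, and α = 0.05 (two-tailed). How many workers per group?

n per group = 2(z_α/2 + z_β)²σ²/d² = 2×(1.96 + 0.84)²×20.9²/5.2² = 253.3 → n = 254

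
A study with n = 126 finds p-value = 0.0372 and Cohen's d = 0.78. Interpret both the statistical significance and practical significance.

Statistically significant (p = 0.0372 < 0.05). Cohen's d = 0.78 indicates a medium effect size. Both statistical and practical significance should be considered.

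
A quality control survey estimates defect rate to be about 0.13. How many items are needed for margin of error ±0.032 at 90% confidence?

n = z²p(1-p)/E² = 1.645²×0.13×0.87/0.032² = 298.9 → n = 299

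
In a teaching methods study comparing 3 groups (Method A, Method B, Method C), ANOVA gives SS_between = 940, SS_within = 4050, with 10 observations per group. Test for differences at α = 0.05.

df_between = 2, df_within = 27. F = MS_between/MS_within = 470.0/150.0 = 3.133. F_crit ≈ 3.354. Fail to reject H₀.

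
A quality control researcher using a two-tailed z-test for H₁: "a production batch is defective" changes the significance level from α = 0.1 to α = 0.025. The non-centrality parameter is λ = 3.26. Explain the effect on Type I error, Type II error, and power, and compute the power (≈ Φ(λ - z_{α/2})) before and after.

Decreasing α from 0.1 to 0.025:
• Type I error rate decreases (α is the Type I rate by definition).
• Critical value moves from z_{α/2} = 1.645 to 2.241, so power = Φ(λ - z_{α/2}) goes from Φ(3.26 - 1.645) = 0.947 to Φ(3.26 - 2.241) = 0.846.
• Type II error rate β = 1 - power therefore increases (0.053 → 0.154).
Appropriate when false positives are costly — here, scrapping a good batch — wasted material and cost for no reason.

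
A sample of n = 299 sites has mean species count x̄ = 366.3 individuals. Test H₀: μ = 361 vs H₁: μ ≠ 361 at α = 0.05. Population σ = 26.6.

z = (x̄ - μ₀)/(σ/√n) = (366.3 - 361)/(26.6/√299) = 3.445. Critical value: ±1.96. Since |3.445| > 1.96, Reject H₀.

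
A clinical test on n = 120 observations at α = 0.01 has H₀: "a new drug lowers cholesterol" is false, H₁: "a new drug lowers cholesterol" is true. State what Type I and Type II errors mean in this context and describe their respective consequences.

Type I (false positive): concluding that a new drug lowers cholesterol when it is not — approving an ineffective drug — patients take a useless medication and may skip effective alternatives. Type II (false negative): failing to conclude that a new drug lowers cholesterol when it is — shelving an effective drug — patients miss out on a treatment that would have helped. Which is costlier depends on domain priorities and is a judgement call rather than a statistical fact.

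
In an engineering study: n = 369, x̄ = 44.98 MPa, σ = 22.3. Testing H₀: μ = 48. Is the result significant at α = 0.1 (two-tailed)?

z = (44.98 - 48)/(22.3/√369) = -2.601. Since |z| > 1.645, significant at α = 0.1.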